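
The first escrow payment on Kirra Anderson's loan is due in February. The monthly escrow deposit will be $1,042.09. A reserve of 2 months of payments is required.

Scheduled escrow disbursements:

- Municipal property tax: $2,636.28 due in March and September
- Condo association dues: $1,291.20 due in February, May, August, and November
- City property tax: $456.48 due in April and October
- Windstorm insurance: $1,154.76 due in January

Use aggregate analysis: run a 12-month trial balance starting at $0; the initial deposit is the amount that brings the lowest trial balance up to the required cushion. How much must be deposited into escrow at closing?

$3,927.48

Cushion = 2 × $1,042.09 = $2,084.18
Trial balance (start $0, +$1,042.09 each month, − disbursements):
  Feb: +$1,042.09 − $1,291.20 → -$249.11
  Mar: +$1,042.09 − $2,636.28 → -$1,843.30
  Apr: +$1,042.09 − $456.48 → -$1,257.69
  May: +$1,042.09 − $1,291.20 → -$1,506.80
  Jun: +$1,042.09 → -$464.71
  Jul: +$1,042.09 → $577.38
  Aug: +$1,042.09 − $1,291.20 → $328.27
  Sep: +$1,042.09 − $2,636.28 → -$1,265.92
  Oct: +$1,042.09 − $456.48 → -$680.31
  Nov: +$1,042.09 − $1,291.20 → -$929.42
  Dec: +$1,042.09 → $112.67
  Jan: +$1,042.09 − $1,154.76 → $0.00
Lowest trial balance = -$1,843.30 (Mar)
Initial deposit = cushion − low point = $2,084.18 − (-$1,843.30) = $3,927.48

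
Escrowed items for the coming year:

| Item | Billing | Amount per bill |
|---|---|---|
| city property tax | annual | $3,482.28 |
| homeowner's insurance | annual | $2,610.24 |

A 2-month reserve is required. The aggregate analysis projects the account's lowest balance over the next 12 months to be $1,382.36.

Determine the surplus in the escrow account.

$366.94

City property tax — $3,482.28
Homeowner's insurance — $2,610.24
Total per year = $6,092.52
Monthly escrow = $6,092.52 / 12 = $507.71
Required cushion = 2 × $507.71 = $1,015.42
Surplus = $1,382.36 − $1,015.42 = $366.94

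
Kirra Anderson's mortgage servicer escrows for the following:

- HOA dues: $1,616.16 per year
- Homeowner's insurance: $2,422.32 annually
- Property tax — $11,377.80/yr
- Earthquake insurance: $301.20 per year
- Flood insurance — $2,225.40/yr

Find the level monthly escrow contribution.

HOA dues: $1,616.16
Homeowner's insurance: $2,422.32
Property tax: $11,377.80
Earthquake insurance: $301.20
Flood insurance: $2,225.40
Combined annual = $17,942.88
Monthly = $17,942.88 ÷ 12 = $1,495.24

$1,495.24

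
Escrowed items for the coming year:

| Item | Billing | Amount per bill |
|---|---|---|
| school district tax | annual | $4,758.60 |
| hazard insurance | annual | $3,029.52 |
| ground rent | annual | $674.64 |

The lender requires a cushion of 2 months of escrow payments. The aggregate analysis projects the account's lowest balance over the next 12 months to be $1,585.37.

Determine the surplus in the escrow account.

School district tax: $4,758.60/yr
Hazard insurance: $3,029.52/yr
Ground rent: $674.64/yr
Combined annual = $8,462.76
Base monthly escrow = $8,462.76 / 12 = $705.23
Required reserve = 2 × $705.23 = $1,410.46
Excess over cushion: $1,585.37 − $1,410.46 = $174.91

$174.91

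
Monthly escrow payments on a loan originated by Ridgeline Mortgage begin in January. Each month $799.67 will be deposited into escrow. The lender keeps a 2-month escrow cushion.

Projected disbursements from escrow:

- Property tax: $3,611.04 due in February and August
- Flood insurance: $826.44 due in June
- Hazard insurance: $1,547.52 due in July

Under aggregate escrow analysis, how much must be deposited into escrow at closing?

Cushion = 2 × $799.67 = $1,599.34
Trial balance (start $0, +$799.67 each month, − disbursements):
  Jan: +$799.67 → $799.67
  Feb: +$799.67 − $3,611.04 → -$2,011.70
  Mar: +$799.67 → -$1,212.03
  Apr: +$799.67 → -$412.36
  May: +$799.67 → $387.31
  Jun: +$799.67 − $826.44 → $360.54
  Jul: +$799.67 − $1,547.52 → -$387.31
  Aug: +$799.67 − $3,611.04 → -$3,198.68
  Sep: +$799.67 → -$2,399.01
  Oct: +$799.67 → -$1,599.34
  Nov: +$799.67 → -$799.67
  Dec: +$799.67 → $0.00
Lowest trial balance = -$3,198.68 (Aug)
Initial deposit = cushion − low point = $1,599.34 − (-$3,198.68) = $4,798.02

$4,798.02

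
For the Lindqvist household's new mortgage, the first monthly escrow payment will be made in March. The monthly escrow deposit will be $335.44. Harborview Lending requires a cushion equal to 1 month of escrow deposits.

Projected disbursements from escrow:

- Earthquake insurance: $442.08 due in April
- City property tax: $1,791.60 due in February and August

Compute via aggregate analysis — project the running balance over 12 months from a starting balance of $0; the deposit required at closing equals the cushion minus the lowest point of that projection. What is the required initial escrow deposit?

Cushion = 1 × $335.44 = $335.44
Trial balance (start $0, +$335.44 each month, − disbursements):
  Mar: +$335.44 → $335.44
  Apr: +$335.44 − $442.08 → $228.80
  May: +$335.44 → $564.24
  Jun: +$335.44 → $899.68
  Jul: +$335.44 → $1,235.12
  Aug: +$335.44 − $1,791.60 → -$221.04
  Sep: +$335.44 → $114.40
  Oct: +$335.44 → $449.84
  Nov: +$335.44 → $785.28
  Dec: +$335.44 → $1,120.72
  Jan: +$335.44 → $1,456.16
  Feb: +$335.44 − $1,791.60 → $0.00
Lowest trial balance = -$221.04 (Aug)
Initial deposit = cushion − low point = $335.44 − (-$221.04) = $556.48

$556.48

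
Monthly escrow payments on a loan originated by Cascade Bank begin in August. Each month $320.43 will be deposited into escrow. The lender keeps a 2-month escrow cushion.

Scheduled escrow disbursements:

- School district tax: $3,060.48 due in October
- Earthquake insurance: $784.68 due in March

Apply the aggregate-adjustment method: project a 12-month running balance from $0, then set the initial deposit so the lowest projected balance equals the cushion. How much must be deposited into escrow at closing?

Cushion = 2 × $320.43 = $640.86
Trial balance (start $0, +$320.43 each month, − disbursements):
  Aug: +$320.43 → $320.43
  Sep: +$320.43 → $640.86
  Oct: +$320.43 − $3,060.48 → -$2,099.19
  Nov: +$320.43 → -$1,778.76
  Dec: +$320.43 → -$1,458.33
  Jan: +$320.43 → -$1,137.90
  Feb: +$320.43 → -$817.47
  Mar: +$320.43 − $784.68 → -$1,281.72
  Apr: +$320.43 → -$961.29
  May: +$320.43 → -$640.86
  Jun: +$320.43 → -$320.43
  Jul: +$320.43 → $0.00
Lowest trial balance = -$2,099.19 (Oct)
Initial deposit = cushion − low point = $640.86 − (-$2,099.19) = $2,740.05

$2,740.05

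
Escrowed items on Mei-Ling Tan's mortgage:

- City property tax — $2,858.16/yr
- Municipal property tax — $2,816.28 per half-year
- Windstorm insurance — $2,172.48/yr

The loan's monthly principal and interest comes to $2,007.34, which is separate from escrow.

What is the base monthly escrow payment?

$888.60

City property tax: $2,858.16/yr
Municipal property tax: $2,816.28 × 2 = $5,632.56/yr
Windstorm insurance: $2,172.48/yr
Annual escrow total = $2,858.16 + $5,632.56 + $2,172.48 = $10,663.20
Per month = $10,663.20 / 12 = $888.60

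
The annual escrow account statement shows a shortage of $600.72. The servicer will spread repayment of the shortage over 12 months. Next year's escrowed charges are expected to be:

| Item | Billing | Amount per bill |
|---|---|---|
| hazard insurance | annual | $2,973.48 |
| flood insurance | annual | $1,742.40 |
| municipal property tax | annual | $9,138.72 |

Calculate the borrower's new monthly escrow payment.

Hazard insurance — $2,973.48/yr
Flood insurance — $1,742.40/yr
Municipal property tax — $9,138.72/yr
Total per year = $13,854.60
Monthly = $13,854.60 / 12 = $1,154.55
Monthly shortage recovery: $600.72 / 12 = $50.06
New monthly escrow = $1,154.55 + $50.06 = $1,204.61

$1,204.61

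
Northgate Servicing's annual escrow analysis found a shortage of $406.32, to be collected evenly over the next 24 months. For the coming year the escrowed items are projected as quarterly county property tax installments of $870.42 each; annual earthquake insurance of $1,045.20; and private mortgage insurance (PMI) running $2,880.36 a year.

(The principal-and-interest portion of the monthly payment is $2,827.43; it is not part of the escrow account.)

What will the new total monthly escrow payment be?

County property tax = $870.42 × 4 = $3,481.68
Earthquake insurance = $1,045.20
Private mortgage insurance (PMI) = $2,880.36
Total annual escrow = $3,481.68 + $1,045.20 + $2,880.36 = $7,407.24
Base monthly escrow = $7,407.24 / 12 = $617.27
Shortage per month = $406.32 / 24 = $16.93
Adjusted monthly = $617.27 + $16.93 = $634.20

$634.20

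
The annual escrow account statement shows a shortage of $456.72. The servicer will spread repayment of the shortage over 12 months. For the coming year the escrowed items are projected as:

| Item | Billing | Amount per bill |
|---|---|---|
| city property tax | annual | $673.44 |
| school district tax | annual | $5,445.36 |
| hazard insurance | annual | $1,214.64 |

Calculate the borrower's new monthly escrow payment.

City property tax — $673.44
School district tax — $5,445.36
Hazard insurance — $1,214.64
Yearly total = $7,333.44
Monthly = $7,333.44 / 12 = $611.12
Shortage per month = $456.72 ÷ 12 = $38.06
New monthly escrow = $611.12 + $38.06 = $649.18

$649.18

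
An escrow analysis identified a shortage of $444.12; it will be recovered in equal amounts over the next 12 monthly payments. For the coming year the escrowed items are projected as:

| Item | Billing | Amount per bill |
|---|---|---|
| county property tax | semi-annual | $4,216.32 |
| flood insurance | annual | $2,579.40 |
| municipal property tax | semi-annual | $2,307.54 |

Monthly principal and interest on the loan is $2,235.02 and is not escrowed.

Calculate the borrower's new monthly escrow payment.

County property tax — $4,216.32 × 2 = $8,432.64
Flood insurance — $2,579.40
Municipal property tax — $2,307.54 × 2 = $4,615.08
Total annual escrow = $15,627.12
Monthly = $15,627.12 / 12 = $1,302.26
Shortage spread = $444.12 / 12 = $37.01/mo
Adjusted monthly = $1,302.26 + $37.01 = $1,339.27

$1,339.27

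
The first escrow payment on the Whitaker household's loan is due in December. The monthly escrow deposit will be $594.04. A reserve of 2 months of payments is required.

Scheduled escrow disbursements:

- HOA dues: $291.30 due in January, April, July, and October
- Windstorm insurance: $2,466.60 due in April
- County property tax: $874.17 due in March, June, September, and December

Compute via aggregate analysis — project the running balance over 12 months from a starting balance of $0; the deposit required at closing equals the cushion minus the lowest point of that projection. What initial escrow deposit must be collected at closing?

Cushion = 2 × $594.04 = $1,188.08
Trial balance (start $0, +$594.04 each month, − disbursements):
  Dec: +$594.04 − $874.17 → -$280.13
  Jan: +$594.04 − $291.30 → $22.61
  Feb: +$594.04 → $616.65
  Mar: +$594.04 − $874.17 → $336.52
  Apr: +$594.04 − $2,757.90 → -$1,827.34
  May: +$594.04 → -$1,233.30
  Jun: +$594.04 − $874.17 → -$1,513.43
  Jul: +$594.04 − $291.30 → -$1,210.69
  Aug: +$594.04 → -$616.65
  Sep: +$594.04 − $874.17 → -$896.78
  Oct: +$594.04 − $291.30 → -$594.04
  Nov: +$594.04 → $0.00
Lowest trial balance = -$1,827.34 (Apr)
Initial deposit = cushion − low point = $1,188.08 − (-$1,827.34) = $3,015.42

$3,015.42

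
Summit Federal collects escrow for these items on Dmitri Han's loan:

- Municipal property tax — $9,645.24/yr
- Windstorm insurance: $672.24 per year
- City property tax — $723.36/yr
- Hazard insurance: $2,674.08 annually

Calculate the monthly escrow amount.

Municipal property tax — $9,645.24/yr
Windstorm insurance — $672.24/yr
City property tax — $723.36/yr
Hazard insurance — $2,674.08/yr
Combined annual = $13,714.92
Base monthly escrow = $13,714.92 / 12 = $1,142.91

$1,142.91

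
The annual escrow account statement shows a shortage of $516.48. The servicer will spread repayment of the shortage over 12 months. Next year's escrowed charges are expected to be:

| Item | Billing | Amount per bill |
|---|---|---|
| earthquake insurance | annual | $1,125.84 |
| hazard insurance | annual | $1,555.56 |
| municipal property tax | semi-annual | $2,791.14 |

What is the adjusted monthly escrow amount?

Earthquake insurance = $1,125.84
Hazard insurance = $1,555.56
Municipal property tax = $2,791.14 × 2 = $5,582.28
Annual escrow total = $1,125.84 + $1,555.56 + $5,582.28 = $8,263.68
Base monthly escrow = $8,263.68 ÷ 12 = $688.64
Shortage spread = $516.48 ÷ 12 = $43.04/mo
Adjusted monthly = $688.64 + $43.04 = $731.68

$731.68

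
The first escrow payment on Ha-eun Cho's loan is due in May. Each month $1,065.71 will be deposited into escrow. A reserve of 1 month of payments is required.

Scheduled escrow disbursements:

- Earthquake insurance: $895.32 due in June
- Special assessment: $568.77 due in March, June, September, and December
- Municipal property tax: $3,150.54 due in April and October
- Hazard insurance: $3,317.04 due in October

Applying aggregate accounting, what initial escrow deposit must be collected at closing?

Cushion = 1 × $1,065.71 = $1,065.71
Trial balance (start $0, +$1,065.71 each month, − disbursements):
  May: +$1,065.71 → $1,065.71
  Jun: +$1,065.71 − $1,464.09 → $667.33
  Jul: +$1,065.71 → $1,733.04
  Aug: +$1,065.71 → $2,798.75
  Sep: +$1,065.71 − $568.77 → $3,295.69
  Oct: +$1,065.71 − $6,467.58 → -$2,106.18
  Nov: +$1,065.71 → -$1,040.47
  Dec: +$1,065.71 − $568.77 → -$543.53
  Jan: +$1,065.71 → $522.18
  Feb: +$1,065.71 → $1,587.89
  Mar: +$1,065.71 − $568.77 → $2,084.83
  Apr: +$1,065.71 − $3,150.54 → $0.00
Lowest trial balance = -$2,106.18 (Oct)
Initial deposit = cushion − low point = $1,065.71 − (-$2,106.18) = $3,171.89

$3,171.89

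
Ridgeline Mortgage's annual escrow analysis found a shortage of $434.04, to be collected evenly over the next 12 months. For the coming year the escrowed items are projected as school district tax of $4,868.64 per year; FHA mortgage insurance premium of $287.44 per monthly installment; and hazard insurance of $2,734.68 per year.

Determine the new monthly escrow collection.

$957.22

School district tax = $4,868.64
FHA mortgage insurance premium = $287.44 × 12 = $3,449.28
Hazard insurance = $2,734.68
Yearly total = $4,868.64 + $3,449.28 + $2,734.68 = $11,052.60
Base monthly escrow = $11,052.60 ÷ 12 = $921.05
Monthly shortage recovery: $434.04 / 12 = $36.17
Adjusted monthly = $921.05 + $36.17 = $957.22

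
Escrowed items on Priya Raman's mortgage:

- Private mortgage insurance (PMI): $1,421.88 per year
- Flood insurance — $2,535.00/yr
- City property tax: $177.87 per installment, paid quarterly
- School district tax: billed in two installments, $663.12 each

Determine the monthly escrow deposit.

$499.55

Private mortgage insurance (PMI) — $1,421.88/yr
Flood insurance — $2,535.00/yr
City property tax — $177.87 × 4 = $711.48/yr
School district tax — $663.12 × 2 = $1,326.24/yr
Combined annual = $5,994.60
Monthly escrow = $5,994.60 ÷ 12 = $499.55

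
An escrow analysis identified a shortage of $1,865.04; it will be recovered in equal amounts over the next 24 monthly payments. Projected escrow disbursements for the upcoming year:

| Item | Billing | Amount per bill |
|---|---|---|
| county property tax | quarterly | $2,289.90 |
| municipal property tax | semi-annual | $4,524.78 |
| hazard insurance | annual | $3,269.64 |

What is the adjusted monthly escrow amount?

County property tax: $2,289.90 × 4 = $9,159.60/yr
Municipal property tax: $4,524.78 × 2 = $9,049.56/yr
Hazard insurance: $3,269.64/yr
Yearly total = $21,478.80
Monthly escrow = $21,478.80 ÷ 12 = $1,789.90
Shortage spread = $1,865.04 ÷ 24 = $77.71/mo
New monthly escrow = $1,789.90 + $77.71 = $1,867.61

$1,867.61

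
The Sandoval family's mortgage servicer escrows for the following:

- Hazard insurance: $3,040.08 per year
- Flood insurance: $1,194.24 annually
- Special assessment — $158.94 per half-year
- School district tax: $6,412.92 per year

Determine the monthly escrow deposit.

Hazard insurance — $3,040.08
Flood insurance — $1,194.24
Special assessment — $158.94 × 2 = $317.88
School district tax — $6,412.92
Combined annual = $3,040.08 + $1,194.24 + $317.88 + $6,412.92 = $10,965.12
Per month = $10,965.12 ÷ 12 = $913.76

$913.76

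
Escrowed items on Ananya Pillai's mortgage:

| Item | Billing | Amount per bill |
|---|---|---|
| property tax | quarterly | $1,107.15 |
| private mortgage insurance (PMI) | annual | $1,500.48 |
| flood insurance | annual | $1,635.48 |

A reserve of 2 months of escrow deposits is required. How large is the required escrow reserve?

$1,260.76

Property tax = $1,107.15 × 4 = $4,428.60 per year
Private mortgage insurance (PMI) = $1,500.48 per year
Flood insurance = $1,635.48 per year
Total annual escrow = $7,564.56
Monthly escrow = $7,564.56 ÷ 12 = $630.38
Reserve = 2 × $630.38 = $1,260.76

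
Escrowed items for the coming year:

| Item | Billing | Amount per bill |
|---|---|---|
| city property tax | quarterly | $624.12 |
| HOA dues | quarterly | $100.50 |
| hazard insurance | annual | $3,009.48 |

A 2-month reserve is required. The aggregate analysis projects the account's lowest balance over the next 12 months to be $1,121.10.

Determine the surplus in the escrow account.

City property tax = $624.12 × 4 = $2,496.48 per year
HOA dues = $100.50 × 4 = $402.00 per year
Hazard insurance = $3,009.48 per year
Annual escrow total = $2,496.48 + $402.00 + $3,009.48 = $5,907.96
Monthly = $5,907.96 / 12 = $492.33
Required cushion = 2 × $492.33 = $984.66
Surplus = $1,121.10 − $984.66 = $136.44

$136.44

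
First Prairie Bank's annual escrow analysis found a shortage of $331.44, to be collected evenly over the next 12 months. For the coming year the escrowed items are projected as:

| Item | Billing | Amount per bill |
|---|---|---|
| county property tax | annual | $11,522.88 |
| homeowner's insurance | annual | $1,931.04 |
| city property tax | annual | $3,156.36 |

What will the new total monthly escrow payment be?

$1,411.81

County property tax = $11,522.88/yr
Homeowner's insurance = $1,931.04/yr
City property tax = $3,156.36/yr
Total per year = $16,610.28
Base monthly escrow = $16,610.28 ÷ 12 = $1,384.19
Shortage per month = $331.44 ÷ 12 = $27.62
New monthly escrow = $1,384.19 + $27.62 = $1,411.81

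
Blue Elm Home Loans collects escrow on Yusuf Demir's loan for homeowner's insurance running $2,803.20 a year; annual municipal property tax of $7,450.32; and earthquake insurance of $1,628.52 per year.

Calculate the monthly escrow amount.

$990.17

Homeowner's insurance: $2,803.20/yr
Municipal property tax: $7,450.32/yr
Earthquake insurance: $1,628.52/yr
Total annual escrow = $2,803.20 + $7,450.32 + $1,628.52 = $11,882.04
Monthly escrow = $11,882.04 ÷ 12 = $990.17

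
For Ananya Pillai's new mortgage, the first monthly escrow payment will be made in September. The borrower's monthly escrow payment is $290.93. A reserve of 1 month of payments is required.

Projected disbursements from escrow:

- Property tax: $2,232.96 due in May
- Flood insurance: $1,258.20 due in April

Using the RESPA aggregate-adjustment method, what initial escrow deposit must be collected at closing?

Cushion = 1 × $290.93 = $290.93
Trial balance (start $0, +$290.93 each month, − disbursements):
  Sep: +$290.93 → $290.93
  Oct: +$290.93 → $581.86
  Nov: +$290.93 → $872.79
  Dec: +$290.93 → $1,163.72
  Jan: +$290.93 → $1,454.65
  Feb: +$290.93 → $1,745.58
  Mar: +$290.93 → $2,036.51
  Apr: +$290.93 − $1,258.20 → $1,069.24
  May: +$290.93 − $2,232.96 → -$872.79
  Jun: +$290.93 → -$581.86
  Jul: +$290.93 → -$290.93
  Aug: +$290.93 → $0.00
Lowest trial balance = -$872.79 (May)
Initial deposit = cushion − low point = $290.93 − (-$872.79) = $1,163.72

$1,163.72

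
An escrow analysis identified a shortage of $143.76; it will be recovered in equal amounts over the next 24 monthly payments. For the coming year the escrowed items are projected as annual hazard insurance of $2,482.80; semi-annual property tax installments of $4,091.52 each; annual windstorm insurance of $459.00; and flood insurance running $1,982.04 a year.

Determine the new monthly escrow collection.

$1,098.23

Hazard insurance: $2,482.80 annually
Property tax: $4,091.52 × 2 = $8,183.04 annually
Windstorm insurance: $459.00 annually
Flood insurance: $1,982.04 annually
Yearly total = $2,482.80 + $8,183.04 + $459.00 + $1,982.04 = $13,106.88
Base monthly escrow = $13,106.88 ÷ 12 = $1,092.24
Shortage per month = $143.76 ÷ 24 = $5.99
Adjusted monthly = $1,092.24 + $5.99 = $1,098.23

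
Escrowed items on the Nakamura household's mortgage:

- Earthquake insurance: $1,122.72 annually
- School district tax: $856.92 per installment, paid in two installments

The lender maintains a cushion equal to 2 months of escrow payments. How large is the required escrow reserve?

$472.76

Earthquake insurance = $1,122.72/yr
School district tax = $856.92 × 2 = $1,713.84/yr
Total annual escrow = $1,122.72 + $1,713.84 = $2,836.56
Monthly escrow = $2,836.56 ÷ 12 = $236.38
Cushion = 2 × $236.38 = $472.76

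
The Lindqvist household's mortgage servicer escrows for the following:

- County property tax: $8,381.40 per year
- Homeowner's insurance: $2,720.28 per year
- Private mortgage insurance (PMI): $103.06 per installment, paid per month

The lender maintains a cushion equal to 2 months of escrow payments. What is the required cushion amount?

County property tax: $8,381.40
Homeowner's insurance: $2,720.28
Private mortgage insurance (PMI): $103.06 × 12 = $1,236.72
Annual escrow total = $8,381.40 + $2,720.28 + $1,236.72 = $12,338.40
Per month = $12,338.40 ÷ 12 = $1,028.20
Required cushion = 2 × $1,028.20 = $2,056.40

$2,056.40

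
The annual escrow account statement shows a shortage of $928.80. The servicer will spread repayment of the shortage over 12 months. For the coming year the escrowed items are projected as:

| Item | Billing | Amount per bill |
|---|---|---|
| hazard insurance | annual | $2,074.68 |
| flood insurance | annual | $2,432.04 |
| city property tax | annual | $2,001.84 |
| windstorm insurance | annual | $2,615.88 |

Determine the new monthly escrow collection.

$837.77

Hazard insurance = $2,074.68 annually
Flood insurance = $2,432.04 annually
City property tax = $2,001.84 annually
Windstorm insurance = $2,615.88 annually
Total per year = $2,074.68 + $2,432.04 + $2,001.84 + $2,615.88 = $9,124.44
Per month = $9,124.44 / 12 = $760.37
Shortage per month = $928.80 / 12 = $77.40
New monthly escrow = $760.37 + $77.40 = $837.77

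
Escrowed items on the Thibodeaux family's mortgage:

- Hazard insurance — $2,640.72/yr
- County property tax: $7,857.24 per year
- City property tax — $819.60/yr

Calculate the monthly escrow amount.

Hazard insurance — $2,640.72/yr
County property tax — $7,857.24/yr
City property tax — $819.60/yr
Total per year = $2,640.72 + $7,857.24 + $819.60 = $11,317.56
Monthly = $11,317.56 / 12 = $943.13

$943.13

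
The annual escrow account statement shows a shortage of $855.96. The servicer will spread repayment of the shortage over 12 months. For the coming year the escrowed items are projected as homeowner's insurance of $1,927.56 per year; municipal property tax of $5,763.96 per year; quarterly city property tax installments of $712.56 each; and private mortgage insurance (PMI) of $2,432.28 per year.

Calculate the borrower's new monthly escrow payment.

Homeowner's insurance: $1,927.56 per year
Municipal property tax: $5,763.96 per year
City property tax: $712.56 × 4 = $2,850.24 per year
Private mortgage insurance (PMI): $2,432.28 per year
Total per year = $1,927.56 + $5,763.96 + $2,850.24 + $2,432.28 = $12,974.04
Monthly escrow = $12,974.04 ÷ 12 = $1,081.17
Monthly shortage recovery: $855.96 / 12 = $71.33
New monthly escrow = $1,081.17 + $71.33 = $1,152.50

$1,152.50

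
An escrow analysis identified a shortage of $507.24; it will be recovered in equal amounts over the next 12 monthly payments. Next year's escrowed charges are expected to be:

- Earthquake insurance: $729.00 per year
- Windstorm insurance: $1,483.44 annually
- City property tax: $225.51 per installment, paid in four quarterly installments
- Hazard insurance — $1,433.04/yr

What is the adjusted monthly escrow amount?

$421.23

Earthquake insurance — $729.00
Windstorm insurance — $1,483.44
City property tax — $225.51 × 4 = $902.04
Hazard insurance — $1,433.04
Yearly total = $729.00 + $1,483.44 + $902.04 + $1,433.04 = $4,547.52
Per month = $4,547.52 / 12 = $378.96
Shortage spread = $507.24 / 12 = $42.27/mo
Adjusted monthly = $378.96 + $42.27 = $421.23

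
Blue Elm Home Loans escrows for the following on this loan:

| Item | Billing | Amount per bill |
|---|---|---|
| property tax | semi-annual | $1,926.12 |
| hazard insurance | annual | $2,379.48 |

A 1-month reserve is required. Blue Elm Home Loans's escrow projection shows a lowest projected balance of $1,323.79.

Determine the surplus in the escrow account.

$804.48

Property tax — $1,926.12 × 2 = $3,852.24/yr
Hazard insurance — $2,379.48/yr
Yearly total = $3,852.24 + $2,379.48 = $6,231.72
Monthly escrow = $6,231.72 / 12 = $519.31
Cushion = 1 × $519.31 = $519.31
Surplus = $1,323.79 − $519.31 = $804.48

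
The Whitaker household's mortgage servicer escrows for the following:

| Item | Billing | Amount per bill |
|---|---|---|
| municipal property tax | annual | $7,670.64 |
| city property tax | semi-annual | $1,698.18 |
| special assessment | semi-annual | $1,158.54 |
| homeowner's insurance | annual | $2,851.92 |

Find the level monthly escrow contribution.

Municipal property tax = $7,670.64 annually
City property tax = $1,698.18 × 2 = $3,396.36 annually
Special assessment = $1,158.54 × 2 = $2,317.08 annually
Homeowner's insurance = $2,851.92 annually
Annual escrow total = $16,236.00
Monthly = $16,236.00 / 12 = $1,353.00

$1,353.00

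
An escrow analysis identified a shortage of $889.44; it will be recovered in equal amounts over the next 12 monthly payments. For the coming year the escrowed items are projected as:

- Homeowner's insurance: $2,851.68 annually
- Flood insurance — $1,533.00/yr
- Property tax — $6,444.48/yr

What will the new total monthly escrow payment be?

Homeowner's insurance: $2,851.68 annually
Flood insurance: $1,533.00 annually
Property tax: $6,444.48 annually
Yearly total = $10,829.16
Monthly = $10,829.16 / 12 = $902.43
Shortage per month = $889.44 ÷ 12 = $74.12
Adjusted monthly = $902.43 + $74.12 = $976.55

$976.55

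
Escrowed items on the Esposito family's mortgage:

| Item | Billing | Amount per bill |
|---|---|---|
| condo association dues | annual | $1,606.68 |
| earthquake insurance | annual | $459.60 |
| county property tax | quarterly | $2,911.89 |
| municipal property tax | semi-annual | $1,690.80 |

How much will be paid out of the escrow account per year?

$17,095.44

Condo association dues — $1,606.68/yr
Earthquake insurance — $459.60/yr
County property tax — $2,911.89 × 4 = $11,647.56/yr
Municipal property tax — $1,690.80 × 2 = $3,381.60/yr
Total per year = $17,095.44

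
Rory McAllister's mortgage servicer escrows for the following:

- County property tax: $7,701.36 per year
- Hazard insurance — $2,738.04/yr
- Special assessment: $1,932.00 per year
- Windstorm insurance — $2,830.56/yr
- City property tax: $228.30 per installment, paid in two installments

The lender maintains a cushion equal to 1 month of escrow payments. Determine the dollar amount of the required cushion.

County property tax = $7,701.36/yr
Hazard insurance = $2,738.04/yr
Special assessment = $1,932.00/yr
Windstorm insurance = $2,830.56/yr
City property tax = $228.30 × 2 = $456.60/yr
Total per year = $7,701.36 + $2,738.04 + $1,932.00 + $2,830.56 + $456.60 = $15,658.56
Per month = $15,658.56 ÷ 12 = $1,304.88
Cushion = 1 × $1,304.88 = $1,304.88

$1,304.88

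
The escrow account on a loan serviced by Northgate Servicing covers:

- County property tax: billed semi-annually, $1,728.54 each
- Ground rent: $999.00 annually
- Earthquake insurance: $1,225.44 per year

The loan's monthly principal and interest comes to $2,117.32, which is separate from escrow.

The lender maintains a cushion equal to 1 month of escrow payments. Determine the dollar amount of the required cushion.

$473.46

County property tax = $1,728.54 × 2 = $3,457.08/yr
Ground rent = $999.00/yr
Earthquake insurance = $1,225.44/yr
Annual escrow total = $5,681.52
Monthly escrow = $5,681.52 / 12 = $473.46
Reserve = 1 × $473.46 = $473.46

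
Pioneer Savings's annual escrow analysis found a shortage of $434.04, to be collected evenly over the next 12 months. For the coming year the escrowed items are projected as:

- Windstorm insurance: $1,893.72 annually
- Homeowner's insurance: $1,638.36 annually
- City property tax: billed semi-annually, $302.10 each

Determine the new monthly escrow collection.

Windstorm insurance = $1,893.72 per year
Homeowner's insurance = $1,638.36 per year
City property tax = $302.10 × 2 = $604.20 per year
Yearly total = $1,893.72 + $1,638.36 + $604.20 = $4,136.28
Monthly escrow = $4,136.28 ÷ 12 = $344.69
Monthly shortage recovery: $434.04 ÷ 12 = $36.17
New monthly escrow = $344.69 + $36.17 = $380.86

$380.86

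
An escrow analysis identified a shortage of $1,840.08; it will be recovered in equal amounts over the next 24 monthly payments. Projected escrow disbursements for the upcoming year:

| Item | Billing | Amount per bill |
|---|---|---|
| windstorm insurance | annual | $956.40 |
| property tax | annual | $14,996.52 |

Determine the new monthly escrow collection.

Windstorm insurance = $956.40 per year
Property tax = $14,996.52 per year
Annual escrow total = $956.40 + $14,996.52 = $15,952.92
Base monthly escrow = $15,952.92 ÷ 12 = $1,329.41
Shortage per month = $1,840.08 / 24 = $76.67
New monthly escrow = $1,329.41 + $76.67 = $1,406.08

$1,406.08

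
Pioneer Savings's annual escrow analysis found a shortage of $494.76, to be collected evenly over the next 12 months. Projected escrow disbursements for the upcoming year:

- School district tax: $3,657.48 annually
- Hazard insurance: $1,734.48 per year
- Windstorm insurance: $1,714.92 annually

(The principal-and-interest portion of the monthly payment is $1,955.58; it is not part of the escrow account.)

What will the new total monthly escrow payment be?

School district tax — $3,657.48/yr
Hazard insurance — $1,734.48/yr
Windstorm insurance — $1,714.92/yr
Yearly total = $7,106.88
Base monthly escrow = $7,106.88 ÷ 12 = $592.24
Shortage spread = $494.76 ÷ 12 = $41.23/mo
New monthly escrow = $592.24 + $41.23 = $633.47

$633.47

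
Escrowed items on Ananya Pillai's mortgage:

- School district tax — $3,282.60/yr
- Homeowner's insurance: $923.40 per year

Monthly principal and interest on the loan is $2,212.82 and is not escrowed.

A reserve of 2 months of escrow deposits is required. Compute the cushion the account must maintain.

School district tax — $3,282.60/yr
Homeowner's insurance — $923.40/yr
Combined annual = $4,206.00
Per month = $4,206.00 / 12 = $350.50
Cushion = 2 × $350.50 = $701.00

$701.00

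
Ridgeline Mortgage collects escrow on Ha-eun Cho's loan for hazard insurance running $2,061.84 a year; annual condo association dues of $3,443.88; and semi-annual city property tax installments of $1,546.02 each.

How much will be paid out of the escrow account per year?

$8,597.76

Hazard insurance = $2,061.84 per year
Condo association dues = $3,443.88 per year
City property tax = $1,546.02 × 2 = $3,092.04 per year
Combined annual = $8,597.76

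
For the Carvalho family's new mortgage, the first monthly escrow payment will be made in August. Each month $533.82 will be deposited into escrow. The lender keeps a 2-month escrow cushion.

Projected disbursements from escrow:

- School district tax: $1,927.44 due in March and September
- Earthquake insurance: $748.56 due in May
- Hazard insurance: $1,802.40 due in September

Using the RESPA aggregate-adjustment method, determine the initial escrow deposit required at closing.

Cushion = 2 × $533.82 = $1,067.64
Trial balance (start $0, +$533.82 each month, − disbursements):
  Aug: +$533.82 → $533.82
  Sep: +$533.82 − $3,729.84 → -$2,662.20
  Oct: +$533.82 → -$2,128.38
  Nov: +$533.82 → -$1,594.56
  Dec: +$533.82 → -$1,060.74
  Jan: +$533.82 → -$526.92
  Feb: +$533.82 → $6.90
  Mar: +$533.82 − $1,927.44 → -$1,386.72
  Apr: +$533.82 → -$852.90
  May: +$533.82 − $748.56 → -$1,067.64
  Jun: +$533.82 → -$533.82
  Jul: +$533.82 → $0.00
Lowest trial balance = -$2,662.20 (Sep)
Initial deposit = cushion − low point = $1,067.64 − (-$2,662.20) = $3,729.84

$3,729.84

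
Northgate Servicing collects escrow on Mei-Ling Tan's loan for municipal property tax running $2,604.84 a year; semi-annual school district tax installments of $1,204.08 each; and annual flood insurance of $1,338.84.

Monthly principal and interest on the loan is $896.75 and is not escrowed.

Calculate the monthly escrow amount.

Municipal property tax: $2,604.84/yr
School district tax: $1,204.08 × 2 = $2,408.16/yr
Flood insurance: $1,338.84/yr
Annual escrow total = $2,604.84 + $2,408.16 + $1,338.84 = $6,351.84
Monthly escrow = $6,351.84 / 12 = $529.32

$529.32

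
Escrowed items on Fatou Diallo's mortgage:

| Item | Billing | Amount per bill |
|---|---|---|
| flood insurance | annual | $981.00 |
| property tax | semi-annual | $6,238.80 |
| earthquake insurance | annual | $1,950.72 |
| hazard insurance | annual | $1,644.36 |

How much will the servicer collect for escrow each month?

$1,421.14

Flood insurance = $981.00 annually
Property tax = $6,238.80 × 2 = $12,477.60 annually
Earthquake insurance = $1,950.72 annually
Hazard insurance = $1,644.36 annually
Combined annual = $17,053.68
Monthly escrow = $17,053.68 ÷ 12 = $1,421.14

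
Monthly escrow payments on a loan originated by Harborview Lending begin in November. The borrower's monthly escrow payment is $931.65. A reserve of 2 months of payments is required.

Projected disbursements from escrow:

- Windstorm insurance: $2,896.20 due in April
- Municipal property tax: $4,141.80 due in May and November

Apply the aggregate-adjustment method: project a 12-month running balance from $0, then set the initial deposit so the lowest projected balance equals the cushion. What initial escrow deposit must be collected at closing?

Cushion = 2 × $931.65 = $1,863.30
Trial balance (start $0, +$931.65 each month, − disbursements):
  Nov: +$931.65 − $4,141.80 → -$3,210.15
  Dec: +$931.65 → -$2,278.50
  Jan: +$931.65 → -$1,346.85
  Feb: +$931.65 → -$415.20
  Mar: +$931.65 → $516.45
  Apr: +$931.65 − $2,896.20 → -$1,448.10
  May: +$931.65 − $4,141.80 → -$4,658.25
  Jun: +$931.65 → -$3,726.60
  Jul: +$931.65 → -$2,794.95
  Aug: +$931.65 → -$1,863.30
  Sep: +$931.65 → -$931.65
  Oct: +$931.65 → $0.00
Lowest trial balance = -$4,658.25 (May)
Initial deposit = cushion − low point = $1,863.30 − (-$4,658.25) = $6,521.55

$6,521.55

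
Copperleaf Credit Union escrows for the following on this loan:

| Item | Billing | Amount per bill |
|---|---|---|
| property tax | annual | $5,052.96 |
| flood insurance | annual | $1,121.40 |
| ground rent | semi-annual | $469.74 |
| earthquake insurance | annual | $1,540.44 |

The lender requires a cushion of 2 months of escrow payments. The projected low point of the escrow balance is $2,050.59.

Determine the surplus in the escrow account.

Property tax: $5,052.96 per year
Flood insurance: $1,121.40 per year
Ground rent: $469.74 × 2 = $939.48 per year
Earthquake insurance: $1,540.44 per year
Total per year = $5,052.96 + $1,121.40 + $939.48 + $1,540.44 = $8,654.28
Base monthly escrow = $8,654.28 / 12 = $721.19
Required reserve = 2 × $721.19 = $1,442.38
Excess over cushion: $2,050.59 − $1,442.38 = $608.21

$608.21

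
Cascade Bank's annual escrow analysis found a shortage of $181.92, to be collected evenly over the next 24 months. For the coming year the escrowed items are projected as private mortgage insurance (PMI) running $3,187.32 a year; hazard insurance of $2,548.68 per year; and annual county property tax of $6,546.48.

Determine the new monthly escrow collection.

$1,031.12

Private mortgage insurance (PMI): $3,187.32/yr
Hazard insurance: $2,548.68/yr
County property tax: $6,546.48/yr
Combined annual = $3,187.32 + $2,548.68 + $6,546.48 = $12,282.48
Per month = $12,282.48 ÷ 12 = $1,023.54
Shortage spread = $181.92 / 24 = $7.58/mo
New monthly escrow = $1,023.54 + $7.58 = $1,031.12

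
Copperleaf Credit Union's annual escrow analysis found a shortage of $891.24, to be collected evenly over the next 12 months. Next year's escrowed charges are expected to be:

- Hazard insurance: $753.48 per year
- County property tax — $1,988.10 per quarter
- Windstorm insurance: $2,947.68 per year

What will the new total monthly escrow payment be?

$1,045.40

Hazard insurance: $753.48/yr
County property tax: $1,988.10 × 4 = $7,952.40/yr
Windstorm insurance: $2,947.68/yr
Annual escrow total = $11,653.56
Per month = $11,653.56 / 12 = $971.13
Shortage spread = $891.24 ÷ 12 = $74.27/mo
New monthly escrow = $971.13 + $74.27 = $1,045.40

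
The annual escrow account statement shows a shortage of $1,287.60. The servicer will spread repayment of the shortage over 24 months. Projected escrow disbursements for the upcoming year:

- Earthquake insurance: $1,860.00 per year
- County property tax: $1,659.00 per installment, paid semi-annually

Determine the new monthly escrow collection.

$485.15

Earthquake insurance = $1,860.00/yr
County property tax = $1,659.00 × 2 = $3,318.00/yr
Annual escrow total = $1,860.00 + $3,318.00 = $5,178.00
Monthly = $5,178.00 ÷ 12 = $431.50
Monthly shortage recovery: $1,287.60 / 24 = $53.65
New monthly escrow = $431.50 + $53.65 = $485.15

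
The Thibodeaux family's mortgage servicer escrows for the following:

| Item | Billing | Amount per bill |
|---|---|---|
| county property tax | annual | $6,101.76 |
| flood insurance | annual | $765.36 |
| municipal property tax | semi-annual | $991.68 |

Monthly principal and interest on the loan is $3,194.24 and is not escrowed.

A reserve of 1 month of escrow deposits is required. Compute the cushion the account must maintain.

$737.54

County property tax = $6,101.76
Flood insurance = $765.36
Municipal property tax = $991.68 × 2 = $1,983.36
Total annual escrow = $6,101.76 + $765.36 + $1,983.36 = $8,850.48
Monthly = $8,850.48 / 12 = $737.54
Required cushion = 1 × $737.54 = $737.54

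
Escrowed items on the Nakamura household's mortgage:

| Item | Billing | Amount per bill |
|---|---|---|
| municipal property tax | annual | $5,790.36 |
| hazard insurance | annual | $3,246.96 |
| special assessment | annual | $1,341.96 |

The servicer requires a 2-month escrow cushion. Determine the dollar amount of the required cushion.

$1,729.88

Municipal property tax — $5,790.36/yr
Hazard insurance — $3,246.96/yr
Special assessment — $1,341.96/yr
Combined annual = $10,379.28
Monthly escrow = $10,379.28 ÷ 12 = $864.94
Reserve = 2 × $864.94 = $1,729.88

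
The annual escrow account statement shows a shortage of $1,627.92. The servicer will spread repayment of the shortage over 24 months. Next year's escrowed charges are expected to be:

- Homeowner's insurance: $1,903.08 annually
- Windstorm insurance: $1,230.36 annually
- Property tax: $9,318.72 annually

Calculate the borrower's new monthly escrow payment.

$1,105.51

Homeowner's insurance = $1,903.08 annually
Windstorm insurance = $1,230.36 annually
Property tax = $9,318.72 annually
Total annual escrow = $1,903.08 + $1,230.36 + $9,318.72 = $12,452.16
Base monthly escrow = $12,452.16 ÷ 12 = $1,037.68
Shortage spread = $1,627.92 ÷ 24 = $67.83/mo
New monthly escrow = $1,037.68 + $67.83 = $1,105.51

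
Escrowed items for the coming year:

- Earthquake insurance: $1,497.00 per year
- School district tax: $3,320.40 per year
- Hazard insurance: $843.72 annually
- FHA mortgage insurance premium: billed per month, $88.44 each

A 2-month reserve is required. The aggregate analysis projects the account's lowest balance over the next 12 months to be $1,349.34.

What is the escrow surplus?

$228.94

Earthquake insurance: $1,497.00
School district tax: $3,320.40
Hazard insurance: $843.72
FHA mortgage insurance premium: $88.44 × 12 = $1,061.28
Annual escrow total = $1,497.00 + $3,320.40 + $843.72 + $1,061.28 = $6,722.40
Monthly escrow = $6,722.40 ÷ 12 = $560.20
Cushion = 2 × $560.20 = $1,120.40
Surplus = $1,349.34 − $1,120.40 = $228.94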